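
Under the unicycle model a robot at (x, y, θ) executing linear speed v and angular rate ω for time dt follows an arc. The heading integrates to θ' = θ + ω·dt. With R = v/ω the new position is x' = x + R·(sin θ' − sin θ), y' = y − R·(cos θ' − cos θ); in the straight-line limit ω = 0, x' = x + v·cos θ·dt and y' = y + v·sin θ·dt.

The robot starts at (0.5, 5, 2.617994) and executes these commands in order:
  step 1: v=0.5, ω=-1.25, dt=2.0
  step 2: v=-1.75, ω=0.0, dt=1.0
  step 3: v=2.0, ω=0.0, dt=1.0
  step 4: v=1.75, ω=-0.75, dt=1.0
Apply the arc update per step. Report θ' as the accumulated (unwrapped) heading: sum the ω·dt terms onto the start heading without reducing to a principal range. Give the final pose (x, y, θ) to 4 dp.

(2.5543, 5.3386, -0.6320)

step 1: θ'=0.1180 (R=-0.4000) → pose (0.6529, 5.7436, 0.1180)
step 2: θ'=0.1180 (straight) → pose (-1.0849, 5.5376, 0.1180)
step 3: θ'=0.1180 (straight) → pose (0.9012, 5.7731, 0.1180)
step 4: θ'=-0.6320 (R=-2.3333) → pose (2.5543, 5.3386, -0.6320)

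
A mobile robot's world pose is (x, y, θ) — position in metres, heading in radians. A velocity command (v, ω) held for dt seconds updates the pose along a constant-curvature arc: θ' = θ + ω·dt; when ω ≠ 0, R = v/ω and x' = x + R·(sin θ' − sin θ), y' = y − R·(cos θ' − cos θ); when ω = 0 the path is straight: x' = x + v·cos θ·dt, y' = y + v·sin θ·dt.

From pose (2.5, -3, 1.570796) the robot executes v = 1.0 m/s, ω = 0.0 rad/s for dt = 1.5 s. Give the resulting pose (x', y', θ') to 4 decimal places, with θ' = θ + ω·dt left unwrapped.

θ' = 1.5708 + 0.0·1.5 = 1.5708
ω = 0 → straight: x' = 2.5 + 1.0·cos(1.5708)·1.5 = 2.5000
y' = -3 + 1.0·sin(1.5708)·1.5 = -1.5000

(2.5000, -1.5000, 1.5708)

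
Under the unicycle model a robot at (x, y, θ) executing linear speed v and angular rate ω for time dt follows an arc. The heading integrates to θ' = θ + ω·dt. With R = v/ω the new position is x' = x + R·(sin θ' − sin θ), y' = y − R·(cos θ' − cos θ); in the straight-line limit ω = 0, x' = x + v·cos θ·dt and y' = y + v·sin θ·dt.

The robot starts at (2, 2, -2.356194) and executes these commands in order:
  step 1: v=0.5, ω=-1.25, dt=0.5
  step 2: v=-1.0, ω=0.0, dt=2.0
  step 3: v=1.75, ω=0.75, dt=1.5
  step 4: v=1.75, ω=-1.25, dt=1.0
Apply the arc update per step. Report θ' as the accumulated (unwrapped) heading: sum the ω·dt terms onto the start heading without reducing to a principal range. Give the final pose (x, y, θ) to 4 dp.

(0.5953, -0.4440, -3.1062)

step 1: θ'=-2.9812 (R=-0.4000) → pose (1.7810, 1.8880, -2.9812)
step 2: θ'=-2.9812 (straight) → pose (3.7554, 2.2074, -2.9812)
step 3: θ'=-1.8562 (R=2.3333) → pose (1.8891, 0.5609, -1.8562)
step 4: θ'=-3.1062 (R=-1.4000) → pose (0.5953, -0.4440, -3.1062)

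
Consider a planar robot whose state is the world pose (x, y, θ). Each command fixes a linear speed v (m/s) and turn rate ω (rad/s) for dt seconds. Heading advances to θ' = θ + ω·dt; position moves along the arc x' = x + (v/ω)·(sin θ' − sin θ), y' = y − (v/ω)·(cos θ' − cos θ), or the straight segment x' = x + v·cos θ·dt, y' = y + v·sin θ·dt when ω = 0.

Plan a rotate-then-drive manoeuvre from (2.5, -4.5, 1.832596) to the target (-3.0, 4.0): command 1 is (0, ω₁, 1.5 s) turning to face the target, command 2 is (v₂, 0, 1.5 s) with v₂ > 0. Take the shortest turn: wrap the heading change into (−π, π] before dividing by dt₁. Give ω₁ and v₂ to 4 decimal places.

heading to target = atan2(4−-4.5, -3−2.5) = 2.1451
Δθ = wrap(2.1451 − 1.8326) = 0.3125; ω₁ = Δθ/dt₁ = 0.2083
distance = √((-3−2.5)² + (4−-4.5)²) = 10.1242; v₂ = distance/dt₂ = 6.7495

ω₁ = 0.2083, v₂ = 6.7495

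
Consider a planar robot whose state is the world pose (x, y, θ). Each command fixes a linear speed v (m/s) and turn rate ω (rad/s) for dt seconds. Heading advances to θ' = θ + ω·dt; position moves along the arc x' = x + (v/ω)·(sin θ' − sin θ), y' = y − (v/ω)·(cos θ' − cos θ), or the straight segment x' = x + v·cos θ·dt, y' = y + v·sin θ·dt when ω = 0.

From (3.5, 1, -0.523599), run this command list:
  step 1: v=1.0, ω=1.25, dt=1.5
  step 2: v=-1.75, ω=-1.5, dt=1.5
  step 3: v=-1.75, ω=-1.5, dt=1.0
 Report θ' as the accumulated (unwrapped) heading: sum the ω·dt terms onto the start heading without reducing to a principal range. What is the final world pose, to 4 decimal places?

step 1: θ'=1.3514 (R=0.8000) → pose (4.6808, 1.5187, 1.3514)
step 2: θ'=-0.8986 (R=1.1667) → pose (2.6293, 1.0461, -0.8986)
step 3: θ'=-2.3986 (R=1.1667) → pose (2.7529, 2.6318, -2.3986)

(2.7529, 2.6318, -2.3986)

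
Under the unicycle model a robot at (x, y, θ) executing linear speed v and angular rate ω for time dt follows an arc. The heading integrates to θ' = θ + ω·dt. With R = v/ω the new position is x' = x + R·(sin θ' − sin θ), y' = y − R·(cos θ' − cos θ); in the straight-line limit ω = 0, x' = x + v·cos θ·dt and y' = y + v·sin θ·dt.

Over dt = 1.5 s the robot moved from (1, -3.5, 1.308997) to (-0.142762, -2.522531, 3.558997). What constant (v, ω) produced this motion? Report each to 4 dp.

Δθ = 3.558997 − 1.308997 = 2.250000
ω = Δθ/dt = 2.250000/1.5 = 1.5000
R = Δx/(sin θ' − sin θ) = 0.8333
v = R·ω = 0.8333·1.5000 = 1.2500

v = 1.2500, ω = 1.5000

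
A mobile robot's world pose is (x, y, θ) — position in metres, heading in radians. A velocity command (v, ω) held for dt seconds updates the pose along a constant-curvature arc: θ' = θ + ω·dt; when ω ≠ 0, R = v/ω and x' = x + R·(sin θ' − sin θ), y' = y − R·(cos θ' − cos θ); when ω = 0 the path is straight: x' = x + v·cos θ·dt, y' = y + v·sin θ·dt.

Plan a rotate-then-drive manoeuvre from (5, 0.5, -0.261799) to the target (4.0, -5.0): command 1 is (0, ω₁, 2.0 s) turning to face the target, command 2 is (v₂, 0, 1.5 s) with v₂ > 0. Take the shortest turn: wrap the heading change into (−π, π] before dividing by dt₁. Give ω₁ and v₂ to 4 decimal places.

ω₁ = -0.7444, v₂ = 3.7268

heading to target = atan2(-5−0.5, 4−5) = -1.7506
Δθ = wrap(-1.7506 − -0.2618) = -1.4889; ω₁ = Δθ/dt₁ = -0.7444
distance = √((4−5)² + (-5−0.5)²) = 5.5902; v₂ = distance/dt₂ = 3.7268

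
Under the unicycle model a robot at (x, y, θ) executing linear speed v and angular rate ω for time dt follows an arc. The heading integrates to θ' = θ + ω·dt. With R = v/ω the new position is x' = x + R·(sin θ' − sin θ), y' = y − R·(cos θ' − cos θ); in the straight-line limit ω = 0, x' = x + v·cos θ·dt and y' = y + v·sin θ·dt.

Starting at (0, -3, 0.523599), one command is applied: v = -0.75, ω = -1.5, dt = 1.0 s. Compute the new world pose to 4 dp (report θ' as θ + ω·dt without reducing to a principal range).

(-0.6642, -2.8470, -0.9764)

θ' = 0.5236 + -1.5·1.0 = -0.9764
R = v/ω = -0.75/-1.5 = 0.5000
x' = 0 + 0.5000·(sin -0.9764 − sin 0.5236) = -0.6642
y' = -3 − 0.5000·(cos -0.9764 − cos 0.5236) = -2.8470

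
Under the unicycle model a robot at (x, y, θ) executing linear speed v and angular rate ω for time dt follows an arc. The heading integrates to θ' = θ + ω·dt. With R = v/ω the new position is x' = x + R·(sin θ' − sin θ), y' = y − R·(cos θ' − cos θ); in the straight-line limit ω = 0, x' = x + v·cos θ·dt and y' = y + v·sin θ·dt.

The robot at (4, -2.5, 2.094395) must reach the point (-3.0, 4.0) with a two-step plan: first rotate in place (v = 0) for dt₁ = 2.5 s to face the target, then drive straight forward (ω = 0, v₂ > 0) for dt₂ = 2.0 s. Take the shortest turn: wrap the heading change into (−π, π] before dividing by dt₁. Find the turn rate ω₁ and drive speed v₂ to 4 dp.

heading to target = atan2(4−-2.5, -3−4) = 2.3932
Δθ = wrap(2.3932 − 2.0944) = 0.2988; ω₁ = Δθ/dt₁ = 0.1195
distance = √((-3−4)² + (4−-2.5)²) = 9.5525; v₂ = distance/dt₂ = 4.7762

ω₁ = 0.1195, v₂ = 4.7762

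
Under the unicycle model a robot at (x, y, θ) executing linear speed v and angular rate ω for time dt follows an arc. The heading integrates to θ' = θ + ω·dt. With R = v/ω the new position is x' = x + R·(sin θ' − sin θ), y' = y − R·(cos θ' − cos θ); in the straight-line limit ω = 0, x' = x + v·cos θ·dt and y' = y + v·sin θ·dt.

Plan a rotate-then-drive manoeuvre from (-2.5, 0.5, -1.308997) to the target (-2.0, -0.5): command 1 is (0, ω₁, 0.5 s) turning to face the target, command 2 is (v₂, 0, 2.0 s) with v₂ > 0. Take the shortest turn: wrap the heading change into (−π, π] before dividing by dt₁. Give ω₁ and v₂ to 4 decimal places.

ω₁ = 0.4037, v₂ = 0.5590

heading to target = atan2(-0.5−0.5, -2−-2.5) = -1.1071
Δθ = wrap(-1.1071 − -1.3090) = 0.2018; ω₁ = Δθ/dt₁ = 0.4037
distance = √((-2−-2.5)² + (-0.5−0.5)²) = 1.1180; v₂ = distance/dt₂ = 0.5590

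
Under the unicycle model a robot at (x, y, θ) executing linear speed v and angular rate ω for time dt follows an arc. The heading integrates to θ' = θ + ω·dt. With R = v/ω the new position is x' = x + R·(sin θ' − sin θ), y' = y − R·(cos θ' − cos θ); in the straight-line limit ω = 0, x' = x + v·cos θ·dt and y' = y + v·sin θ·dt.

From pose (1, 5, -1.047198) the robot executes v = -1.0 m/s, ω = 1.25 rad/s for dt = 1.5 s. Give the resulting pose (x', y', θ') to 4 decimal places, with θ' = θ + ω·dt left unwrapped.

θ' = -1.0472 + 1.25·1.5 = 0.8278
R = v/ω = -1.0/1.25 = -0.8000
x' = 1 + -0.8000·(sin 0.8278 − sin -1.0472) = -0.2820
y' = 5 − -0.8000·(cos 0.8278 − cos -1.0472) = 5.1412

(-0.2820, 5.1412, 0.8278)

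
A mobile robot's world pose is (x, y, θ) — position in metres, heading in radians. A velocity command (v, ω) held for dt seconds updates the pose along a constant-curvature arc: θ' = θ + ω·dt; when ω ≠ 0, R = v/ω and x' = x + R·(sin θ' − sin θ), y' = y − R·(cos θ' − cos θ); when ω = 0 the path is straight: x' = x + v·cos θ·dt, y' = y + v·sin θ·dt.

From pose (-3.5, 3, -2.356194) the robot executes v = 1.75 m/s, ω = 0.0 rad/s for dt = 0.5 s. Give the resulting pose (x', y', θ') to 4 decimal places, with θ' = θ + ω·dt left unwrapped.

θ' = -2.3562 + 0.0·0.5 = -2.3562
ω = 0 → straight: x' = -3.5 + 1.75·cos(-2.3562)·0.5 = -4.1187
y' = 3 + 1.75·sin(-2.3562)·0.5 = 2.3813

(-4.1187, 2.3813, -2.3562)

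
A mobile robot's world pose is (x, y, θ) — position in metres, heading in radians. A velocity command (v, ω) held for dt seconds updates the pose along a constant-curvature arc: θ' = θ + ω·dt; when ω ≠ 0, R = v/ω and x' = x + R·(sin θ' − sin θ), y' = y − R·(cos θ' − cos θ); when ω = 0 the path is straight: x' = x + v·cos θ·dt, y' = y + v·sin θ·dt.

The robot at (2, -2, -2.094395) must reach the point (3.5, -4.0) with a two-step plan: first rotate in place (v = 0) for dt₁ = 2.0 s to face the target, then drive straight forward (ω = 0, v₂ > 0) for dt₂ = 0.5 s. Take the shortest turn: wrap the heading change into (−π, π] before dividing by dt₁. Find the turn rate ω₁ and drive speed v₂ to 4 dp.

ω₁ = 0.5835, v₂ = 5.0000

heading to target = atan2(-4−-2, 3.5−2) = -0.9273
Δθ = wrap(-0.9273 − -2.0944) = 1.1671; ω₁ = Δθ/dt₁ = 0.5835
distance = √((3.5−2)² + (-4−-2)²) = 2.5000; v₂ = distance/dt₂ = 5.0000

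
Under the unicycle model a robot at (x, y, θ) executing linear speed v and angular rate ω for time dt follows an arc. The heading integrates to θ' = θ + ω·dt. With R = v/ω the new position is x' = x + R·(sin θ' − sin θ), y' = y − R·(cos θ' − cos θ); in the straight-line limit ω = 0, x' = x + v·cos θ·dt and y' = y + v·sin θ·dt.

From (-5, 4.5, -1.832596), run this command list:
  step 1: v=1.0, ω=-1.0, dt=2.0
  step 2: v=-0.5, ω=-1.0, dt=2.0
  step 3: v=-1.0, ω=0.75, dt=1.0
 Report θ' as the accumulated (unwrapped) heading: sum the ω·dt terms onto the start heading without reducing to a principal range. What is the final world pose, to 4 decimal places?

step 1: θ'=-3.8326 (R=-1.0000) → pose (-6.6032, 3.9882, -3.8326)
step 2: θ'=-5.8326 (R=0.5000) → pose (-6.7041, 3.1528, -5.8326)
step 3: θ'=-5.0826 (R=-1.3333) → pose (-7.3665, 2.4350, -5.0826)

(-7.3665, 2.4350, -5.0826)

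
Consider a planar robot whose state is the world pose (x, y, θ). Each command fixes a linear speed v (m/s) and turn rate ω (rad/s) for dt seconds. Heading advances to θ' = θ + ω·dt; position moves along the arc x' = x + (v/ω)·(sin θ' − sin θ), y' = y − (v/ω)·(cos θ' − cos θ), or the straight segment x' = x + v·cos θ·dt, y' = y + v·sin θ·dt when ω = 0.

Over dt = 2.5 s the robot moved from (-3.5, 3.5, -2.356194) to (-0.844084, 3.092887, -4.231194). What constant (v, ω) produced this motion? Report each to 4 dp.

Δθ = -4.231194 − -2.356194 = -1.875000
ω = Δθ/dt = -1.875000/2.5 = -0.7500
R = Δx/(sin θ' − sin θ) = 1.6667
v = R·ω = 1.6667·-0.7500 = -1.2500

v = -1.2500, ω = -0.7500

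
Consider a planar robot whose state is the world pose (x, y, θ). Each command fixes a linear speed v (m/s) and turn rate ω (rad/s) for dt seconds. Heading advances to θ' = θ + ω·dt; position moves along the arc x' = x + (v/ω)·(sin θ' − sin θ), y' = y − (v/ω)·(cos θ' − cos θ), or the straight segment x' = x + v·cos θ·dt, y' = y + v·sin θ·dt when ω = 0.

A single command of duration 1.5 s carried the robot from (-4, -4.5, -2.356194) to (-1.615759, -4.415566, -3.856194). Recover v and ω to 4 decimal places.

v = -1.7500, ω = -1.0000

Δθ = -3.856194 − -2.356194 = -1.500000
ω = Δθ/dt = -1.500000/1.5 = -1.0000
R = Δx/(sin θ' − sin θ) = 1.7500
v = R·ω = 1.7500·-1.0000 = -1.7500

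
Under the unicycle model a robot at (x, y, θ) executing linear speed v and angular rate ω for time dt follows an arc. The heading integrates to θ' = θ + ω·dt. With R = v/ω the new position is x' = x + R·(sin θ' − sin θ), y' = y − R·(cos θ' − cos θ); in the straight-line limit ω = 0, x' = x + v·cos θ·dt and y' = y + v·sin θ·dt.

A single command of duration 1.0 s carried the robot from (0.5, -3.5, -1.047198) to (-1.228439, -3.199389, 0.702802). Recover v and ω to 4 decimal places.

v = -2.0000, ω = 1.7500

Δθ = 0.702802 − -1.047198 = 1.750000
ω = Δθ/dt = 1.750000/1.0 = 1.7500
R = Δx/(sin θ' − sin θ) = -1.1429
v = R·ω = -1.1429·1.7500 = -2.0000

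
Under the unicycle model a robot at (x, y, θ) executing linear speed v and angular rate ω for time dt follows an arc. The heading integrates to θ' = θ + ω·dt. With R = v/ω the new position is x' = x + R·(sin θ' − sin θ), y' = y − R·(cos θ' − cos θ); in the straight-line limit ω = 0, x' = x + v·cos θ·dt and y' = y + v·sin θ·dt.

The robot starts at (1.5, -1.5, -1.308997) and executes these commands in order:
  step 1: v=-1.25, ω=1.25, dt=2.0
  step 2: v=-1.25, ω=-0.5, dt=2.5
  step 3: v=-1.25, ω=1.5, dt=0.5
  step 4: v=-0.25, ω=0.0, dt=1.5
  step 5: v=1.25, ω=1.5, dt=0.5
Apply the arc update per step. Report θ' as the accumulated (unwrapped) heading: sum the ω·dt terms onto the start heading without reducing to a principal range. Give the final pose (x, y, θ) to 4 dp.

(-3.4379, -2.8513, 1.4410)

step 1: θ'=1.1910 (R=-1.0000) → pose (-0.3947, -1.3881, 1.1910)
step 2: θ'=-0.0590 (R=2.5000) → pose (-2.8639, -2.9569, -0.0590)
step 3: θ'=0.6910 (R=-0.8333) → pose (-3.4442, -3.1466, 0.6910)
step 4: θ'=0.6910 (straight) → pose (-3.7331, -3.3856, 0.6910)
step 5: θ'=1.4410 (R=0.8333) → pose (-3.4379, -2.8513, 1.4410)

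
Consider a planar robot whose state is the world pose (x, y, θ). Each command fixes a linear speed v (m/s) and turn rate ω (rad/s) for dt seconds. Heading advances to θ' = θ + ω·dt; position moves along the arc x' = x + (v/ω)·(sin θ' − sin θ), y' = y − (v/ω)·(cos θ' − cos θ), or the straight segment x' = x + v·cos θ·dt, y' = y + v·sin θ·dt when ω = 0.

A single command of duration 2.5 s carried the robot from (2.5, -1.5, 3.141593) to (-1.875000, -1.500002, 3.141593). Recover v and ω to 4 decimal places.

v = 1.7500, ω = 0.0000

Δθ = 3.141593 − 3.141593 = 0.000000
ω = Δθ/dt = 0.000000/2.5 = 0.0000
ω = 0 → v = (Δx·cos θ + Δy·sin θ)/dt = 1.7500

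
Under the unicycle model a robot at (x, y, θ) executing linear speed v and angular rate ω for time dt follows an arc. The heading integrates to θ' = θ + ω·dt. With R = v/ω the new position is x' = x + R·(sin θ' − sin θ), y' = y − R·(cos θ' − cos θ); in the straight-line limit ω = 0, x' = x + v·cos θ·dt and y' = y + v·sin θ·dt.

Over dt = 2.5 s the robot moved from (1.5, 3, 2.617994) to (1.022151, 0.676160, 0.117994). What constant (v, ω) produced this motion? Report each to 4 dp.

Δθ = 0.117994 − 2.617994 = -2.500000
ω = Δθ/dt = -2.500000/2.5 = -1.0000
R = −Δy/(cos θ' − cos θ) = 1.2500
v = R·ω = 1.2500·-1.0000 = -1.2500

v = -1.2500, ω = -1.0000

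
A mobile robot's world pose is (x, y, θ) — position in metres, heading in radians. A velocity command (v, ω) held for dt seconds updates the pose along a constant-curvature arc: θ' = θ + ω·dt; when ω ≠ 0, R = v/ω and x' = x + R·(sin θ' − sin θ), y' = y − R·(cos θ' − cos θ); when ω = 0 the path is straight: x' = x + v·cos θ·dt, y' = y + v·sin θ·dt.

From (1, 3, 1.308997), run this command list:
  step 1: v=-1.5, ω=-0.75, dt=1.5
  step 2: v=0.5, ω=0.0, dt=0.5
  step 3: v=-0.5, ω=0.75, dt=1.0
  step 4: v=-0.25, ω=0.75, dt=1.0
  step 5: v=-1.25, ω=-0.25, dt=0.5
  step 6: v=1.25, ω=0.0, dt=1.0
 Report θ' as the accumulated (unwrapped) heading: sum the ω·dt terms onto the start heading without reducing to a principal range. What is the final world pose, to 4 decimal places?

step 1: θ'=0.1840 (R=2.0000) → pose (-0.5659, 1.5514, 0.1840)
step 2: θ'=0.1840 (straight) → pose (-0.3202, 1.5971, 0.1840)
step 3: θ'=0.9340 (R=-0.6667) → pose (-0.7342, 1.3381, 0.9340)
step 4: θ'=1.6840 (R=-0.3333) → pose (-0.7974, 1.1023, 1.6840)
step 5: θ'=1.5590 (R=5.0000) → pose (-0.7657, 0.4785, 1.5590)
step 6: θ'=1.5590 (straight) → pose (-0.7510, 1.7284, 1.5590)

(-0.7510, 1.7284, 1.5590)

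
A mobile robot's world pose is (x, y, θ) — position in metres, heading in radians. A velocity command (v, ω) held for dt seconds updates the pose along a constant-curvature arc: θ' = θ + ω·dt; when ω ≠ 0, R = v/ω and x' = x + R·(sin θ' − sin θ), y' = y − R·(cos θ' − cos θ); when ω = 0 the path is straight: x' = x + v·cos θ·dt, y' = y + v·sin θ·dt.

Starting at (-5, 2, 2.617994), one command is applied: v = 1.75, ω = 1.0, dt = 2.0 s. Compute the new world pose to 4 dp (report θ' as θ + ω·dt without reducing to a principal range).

θ' = 2.6180 + 1.0·2.0 = 4.6180
R = v/ω = 1.75/1.0 = 1.7500
x' = -5 + 1.7500·(sin 4.6180 − sin 2.6180) = -7.6172
y' = 2 − 1.7500·(cos 4.6180 − cos 2.6180) = 0.6494

(-7.6172, 0.6494, 4.6180)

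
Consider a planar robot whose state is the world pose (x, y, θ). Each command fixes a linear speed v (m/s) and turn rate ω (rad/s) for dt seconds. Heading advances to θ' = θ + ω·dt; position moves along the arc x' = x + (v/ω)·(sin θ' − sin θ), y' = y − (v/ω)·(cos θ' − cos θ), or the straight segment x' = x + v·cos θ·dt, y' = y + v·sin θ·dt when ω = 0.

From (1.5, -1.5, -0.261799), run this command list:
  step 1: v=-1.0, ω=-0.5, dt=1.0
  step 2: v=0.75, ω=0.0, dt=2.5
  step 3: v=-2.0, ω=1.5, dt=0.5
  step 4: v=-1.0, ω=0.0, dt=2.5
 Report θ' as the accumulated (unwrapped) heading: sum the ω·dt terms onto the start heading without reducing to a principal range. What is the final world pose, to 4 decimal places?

step 1: θ'=-0.7618 (R=2.0000) → pose (0.6372, -1.0153, -0.7618)
step 2: θ'=-0.7618 (straight) → pose (1.9939, -2.3095, -0.7618)
step 3: θ'=-0.0118 (R=-1.3333) → pose (1.0894, -1.9411, -0.0118)
step 4: θ'=-0.0118 (straight) → pose (-1.4105, -1.9116, -0.0118)

(-1.4105, -1.9116, -0.0118)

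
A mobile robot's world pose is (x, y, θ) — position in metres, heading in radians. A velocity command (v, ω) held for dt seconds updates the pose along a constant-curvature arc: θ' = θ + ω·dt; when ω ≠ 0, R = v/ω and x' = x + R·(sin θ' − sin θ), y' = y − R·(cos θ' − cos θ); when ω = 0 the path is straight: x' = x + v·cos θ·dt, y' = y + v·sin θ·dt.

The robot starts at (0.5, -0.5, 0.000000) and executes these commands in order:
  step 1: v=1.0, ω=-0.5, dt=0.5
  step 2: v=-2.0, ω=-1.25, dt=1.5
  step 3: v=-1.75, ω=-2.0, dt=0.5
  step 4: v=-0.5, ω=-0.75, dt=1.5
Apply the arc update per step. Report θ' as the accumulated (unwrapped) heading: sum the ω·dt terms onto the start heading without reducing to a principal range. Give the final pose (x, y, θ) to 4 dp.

(1.3674, 1.8753, -4.2500)

step 1: θ'=-0.2500 (R=-2.0000) → pose (0.9948, -0.5622, -0.2500)
step 2: θ'=-2.1250 (R=1.6000) → pose (0.0301, 1.8301, -2.1250)
step 3: θ'=-3.1250 (R=0.8750) → pose (0.7597, 2.2445, -3.1250)
step 4: θ'=-4.2500 (R=0.6667) → pose (1.3674, 1.8753, -4.2500)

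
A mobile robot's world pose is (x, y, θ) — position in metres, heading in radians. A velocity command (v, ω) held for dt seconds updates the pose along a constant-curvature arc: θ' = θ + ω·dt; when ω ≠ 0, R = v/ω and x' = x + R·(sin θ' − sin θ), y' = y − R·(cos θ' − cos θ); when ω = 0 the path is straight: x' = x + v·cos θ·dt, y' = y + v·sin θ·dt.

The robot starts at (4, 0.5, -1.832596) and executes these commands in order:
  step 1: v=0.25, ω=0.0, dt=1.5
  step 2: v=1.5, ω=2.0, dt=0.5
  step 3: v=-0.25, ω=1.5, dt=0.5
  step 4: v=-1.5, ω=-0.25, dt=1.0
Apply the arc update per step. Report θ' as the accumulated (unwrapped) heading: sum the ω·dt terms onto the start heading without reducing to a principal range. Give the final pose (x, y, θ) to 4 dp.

(2.4991, -0.1988, -0.3326)

step 1: θ'=-1.8326 (straight) → pose (3.9029, 0.1378, -1.8326)
step 2: θ'=-0.8326 (R=0.7500) → pose (4.0726, -0.5611, -0.8326)
step 3: θ'=-0.0826 (R=-0.1667) → pose (3.9631, -0.5071, -0.0826)
step 4: θ'=-0.3326 (R=6.0000) → pose (2.4991, -0.1988, -0.3326)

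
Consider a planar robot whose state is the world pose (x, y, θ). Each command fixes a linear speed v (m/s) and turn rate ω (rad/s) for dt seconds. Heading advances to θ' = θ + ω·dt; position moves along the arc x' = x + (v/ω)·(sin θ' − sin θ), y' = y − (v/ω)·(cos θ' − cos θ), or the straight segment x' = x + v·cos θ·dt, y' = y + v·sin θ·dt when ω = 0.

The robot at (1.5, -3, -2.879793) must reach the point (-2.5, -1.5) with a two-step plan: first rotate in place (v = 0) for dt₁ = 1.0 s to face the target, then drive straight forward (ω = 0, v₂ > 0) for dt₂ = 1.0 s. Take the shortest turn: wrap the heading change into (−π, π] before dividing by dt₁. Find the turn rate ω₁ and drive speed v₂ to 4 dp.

ω₁ = -0.6206, v₂ = 4.2720

heading to target = atan2(-1.5−-3, -2.5−1.5) = 2.7828
Δθ = wrap(2.7828 − -2.8798) = -0.6206; ω₁ = Δθ/dt₁ = -0.6206
distance = √((-2.5−1.5)² + (-1.5−-3)²) = 4.2720; v₂ = distance/dt₂ = 4.2720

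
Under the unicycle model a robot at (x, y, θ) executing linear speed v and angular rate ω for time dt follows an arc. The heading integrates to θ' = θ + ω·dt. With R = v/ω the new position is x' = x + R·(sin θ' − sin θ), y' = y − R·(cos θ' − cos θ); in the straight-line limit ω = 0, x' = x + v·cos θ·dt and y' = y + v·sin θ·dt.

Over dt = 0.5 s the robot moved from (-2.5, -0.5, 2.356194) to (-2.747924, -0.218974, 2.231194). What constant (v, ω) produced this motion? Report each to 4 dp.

Δθ = 2.231194 − 2.356194 = -0.125000
ω = Δθ/dt = -0.125000/0.5 = -0.2500
R = −Δy/(cos θ' − cos θ) = -3.0000
v = R·ω = -3.0000·-0.2500 = 0.7500

v = 0.7500, ω = -0.2500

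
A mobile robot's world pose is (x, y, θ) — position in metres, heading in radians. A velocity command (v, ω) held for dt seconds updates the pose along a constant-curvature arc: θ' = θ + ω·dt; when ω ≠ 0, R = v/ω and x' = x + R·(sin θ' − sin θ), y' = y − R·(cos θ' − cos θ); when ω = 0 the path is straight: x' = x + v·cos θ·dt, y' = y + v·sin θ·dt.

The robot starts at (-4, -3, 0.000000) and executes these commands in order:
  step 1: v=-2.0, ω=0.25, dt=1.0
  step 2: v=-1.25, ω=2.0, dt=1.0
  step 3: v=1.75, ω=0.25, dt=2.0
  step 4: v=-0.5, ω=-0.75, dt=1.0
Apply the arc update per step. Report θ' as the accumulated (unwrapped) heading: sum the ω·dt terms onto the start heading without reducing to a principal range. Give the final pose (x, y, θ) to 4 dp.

step 1: θ'=0.2500 (R=-8.0000) → pose (-5.9792, -3.2487, 0.2500)
step 2: θ'=2.2500 (R=-0.6250) → pose (-6.3109, -4.2469, 2.2500)
step 3: θ'=2.7500 (R=7.0000) → pose (-9.0858, -2.1740, 2.7500)
step 4: θ'=2.0000 (R=0.6667) → pose (-8.7340, -2.5127, 2.0000)

(-8.7340, -2.5127, 2.0000)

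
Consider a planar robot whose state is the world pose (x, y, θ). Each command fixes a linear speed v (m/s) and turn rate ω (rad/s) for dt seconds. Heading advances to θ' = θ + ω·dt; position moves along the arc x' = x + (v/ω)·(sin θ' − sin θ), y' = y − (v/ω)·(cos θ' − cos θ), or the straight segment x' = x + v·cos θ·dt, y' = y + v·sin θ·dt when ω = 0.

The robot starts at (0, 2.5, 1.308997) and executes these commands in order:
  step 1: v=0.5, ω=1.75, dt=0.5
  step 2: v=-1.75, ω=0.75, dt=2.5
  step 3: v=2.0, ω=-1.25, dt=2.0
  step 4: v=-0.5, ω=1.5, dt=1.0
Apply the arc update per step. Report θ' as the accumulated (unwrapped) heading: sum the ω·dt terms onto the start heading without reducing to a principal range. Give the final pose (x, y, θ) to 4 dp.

step 1: θ'=2.1840 (R=0.2857) → pose (-0.0423, 2.7384, 2.1840)
step 2: θ'=4.0590 (R=-2.3333) → pose (3.7186, 2.6628, 4.0590)
step 3: θ'=1.5590 (R=-1.6000) → pose (0.8483, 3.6543, 1.5590)
step 4: θ'=3.0590 (R=-0.3333) → pose (1.1541, 3.3181, 3.0590)

(1.1541, 3.3181, 3.0590)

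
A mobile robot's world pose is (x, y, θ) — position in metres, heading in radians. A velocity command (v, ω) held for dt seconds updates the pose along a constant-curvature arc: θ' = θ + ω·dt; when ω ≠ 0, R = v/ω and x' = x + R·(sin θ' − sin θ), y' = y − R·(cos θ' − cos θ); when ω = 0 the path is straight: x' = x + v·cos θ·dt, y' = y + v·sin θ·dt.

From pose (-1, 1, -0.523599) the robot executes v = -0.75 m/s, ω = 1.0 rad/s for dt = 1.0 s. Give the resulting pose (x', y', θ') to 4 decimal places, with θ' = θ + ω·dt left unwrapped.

θ' = -0.5236 + 1.0·1.0 = 0.4764
R = v/ω = -0.75/1.0 = -0.7500
x' = -1 + -0.7500·(sin 0.4764 − sin -0.5236) = -1.7189
y' = 1 − -0.7500·(cos 0.4764 − cos -0.5236) = 1.0170

(-1.7189, 1.0170, 0.4764)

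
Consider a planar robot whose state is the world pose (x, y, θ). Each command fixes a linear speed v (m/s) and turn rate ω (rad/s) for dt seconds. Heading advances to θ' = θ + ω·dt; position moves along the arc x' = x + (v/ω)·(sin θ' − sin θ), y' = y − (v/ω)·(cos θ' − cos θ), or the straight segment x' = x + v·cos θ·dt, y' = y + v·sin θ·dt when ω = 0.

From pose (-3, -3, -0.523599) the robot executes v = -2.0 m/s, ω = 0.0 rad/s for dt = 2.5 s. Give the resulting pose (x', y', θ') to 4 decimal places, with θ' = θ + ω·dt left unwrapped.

θ' = -0.5236 + 0.0·2.5 = -0.5236
ω = 0 → straight: x' = -3 + -2.0·cos(-0.5236)·2.5 = -7.3301
y' = -3 + -2.0·sin(-0.5236)·2.5 = -0.5000

(-7.3301, -0.5000, -0.5236)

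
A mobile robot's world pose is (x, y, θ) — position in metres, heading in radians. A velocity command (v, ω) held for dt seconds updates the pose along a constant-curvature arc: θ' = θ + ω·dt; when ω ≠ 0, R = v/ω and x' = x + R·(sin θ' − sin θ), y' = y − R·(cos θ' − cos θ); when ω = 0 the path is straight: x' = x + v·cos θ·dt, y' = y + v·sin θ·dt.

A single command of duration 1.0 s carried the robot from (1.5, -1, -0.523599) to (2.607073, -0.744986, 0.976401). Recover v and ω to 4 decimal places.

v = 1.2500, ω = 1.5000

Δθ = 0.976401 − -0.523599 = 1.500000
ω = Δθ/dt = 1.500000/1.0 = 1.5000
R = Δx/(sin θ' − sin θ) = 0.8333
v = R·ω = 0.8333·1.5000 = 1.2500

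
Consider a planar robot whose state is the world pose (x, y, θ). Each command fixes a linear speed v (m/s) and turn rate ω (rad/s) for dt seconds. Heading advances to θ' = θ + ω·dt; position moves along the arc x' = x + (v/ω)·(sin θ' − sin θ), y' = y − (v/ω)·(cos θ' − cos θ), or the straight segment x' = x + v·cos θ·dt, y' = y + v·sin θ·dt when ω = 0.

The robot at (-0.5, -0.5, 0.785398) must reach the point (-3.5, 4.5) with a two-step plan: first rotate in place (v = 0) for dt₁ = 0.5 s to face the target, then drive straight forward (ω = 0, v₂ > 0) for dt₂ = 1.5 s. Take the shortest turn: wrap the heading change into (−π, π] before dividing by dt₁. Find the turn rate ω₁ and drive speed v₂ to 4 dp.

ω₁ = 2.6516, v₂ = 3.8873

heading to target = atan2(4.5−-0.5, -3.5−-0.5) = 2.1112
Δθ = wrap(2.1112 − 0.7854) = 1.3258; ω₁ = Δθ/dt₁ = 2.6516
distance = √((-3.5−-0.5)² + (4.5−-0.5)²) = 5.8310; v₂ = distance/dt₂ = 3.8873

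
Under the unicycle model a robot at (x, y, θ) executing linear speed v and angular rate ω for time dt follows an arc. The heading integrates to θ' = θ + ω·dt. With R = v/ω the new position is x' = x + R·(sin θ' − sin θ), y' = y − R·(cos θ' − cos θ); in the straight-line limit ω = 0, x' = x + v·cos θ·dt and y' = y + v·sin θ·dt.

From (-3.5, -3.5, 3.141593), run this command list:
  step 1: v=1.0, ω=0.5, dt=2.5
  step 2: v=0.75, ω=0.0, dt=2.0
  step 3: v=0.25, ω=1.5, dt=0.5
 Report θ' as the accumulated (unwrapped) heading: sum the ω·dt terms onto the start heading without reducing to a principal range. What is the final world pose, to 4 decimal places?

step 1: θ'=4.3916 (R=2.0000) → pose (-5.3980, -4.8694, 4.3916)
step 2: θ'=4.3916 (straight) → pose (-5.8710, -6.2928, 4.3916)
step 3: θ'=5.1416 (R=0.1667) → pose (-5.8643, -6.4147, 5.1416)

(-5.8643, -6.4147, 5.1416)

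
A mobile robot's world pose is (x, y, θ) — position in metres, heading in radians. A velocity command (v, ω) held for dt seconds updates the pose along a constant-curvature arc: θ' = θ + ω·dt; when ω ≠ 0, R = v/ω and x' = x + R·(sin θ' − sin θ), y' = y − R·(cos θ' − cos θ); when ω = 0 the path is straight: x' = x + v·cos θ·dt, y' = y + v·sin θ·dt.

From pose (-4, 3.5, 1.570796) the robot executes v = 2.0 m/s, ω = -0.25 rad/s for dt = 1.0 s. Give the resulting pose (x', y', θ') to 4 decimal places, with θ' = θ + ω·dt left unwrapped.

(-3.7513, 5.4792, 1.3208)

θ' = 1.5708 + -0.25·1.0 = 1.3208
R = v/ω = 2.0/-0.25 = -8.0000
x' = -4 + -8.0000·(sin 1.3208 − sin 1.5708) = -3.7513
y' = 3.5 − -8.0000·(cos 1.3208 − cos 1.5708) = 5.4792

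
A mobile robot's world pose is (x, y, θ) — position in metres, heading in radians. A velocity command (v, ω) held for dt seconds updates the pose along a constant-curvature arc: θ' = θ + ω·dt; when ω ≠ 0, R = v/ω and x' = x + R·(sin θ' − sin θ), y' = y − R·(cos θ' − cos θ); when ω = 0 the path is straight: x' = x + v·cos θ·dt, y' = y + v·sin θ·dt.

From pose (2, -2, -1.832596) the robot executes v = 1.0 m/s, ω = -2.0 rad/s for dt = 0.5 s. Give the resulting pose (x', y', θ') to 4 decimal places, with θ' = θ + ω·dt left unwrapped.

(1.6691, -2.3469, -2.8326)

θ' = -1.8326 + -2.0·0.5 = -2.8326
R = v/ω = 1.0/-2.0 = -0.5000
x' = 2 + -0.5000·(sin -2.8326 − sin -1.8326) = 1.6691
y' = -2 − -0.5000·(cos -2.8326 − cos -1.8326) = -2.3469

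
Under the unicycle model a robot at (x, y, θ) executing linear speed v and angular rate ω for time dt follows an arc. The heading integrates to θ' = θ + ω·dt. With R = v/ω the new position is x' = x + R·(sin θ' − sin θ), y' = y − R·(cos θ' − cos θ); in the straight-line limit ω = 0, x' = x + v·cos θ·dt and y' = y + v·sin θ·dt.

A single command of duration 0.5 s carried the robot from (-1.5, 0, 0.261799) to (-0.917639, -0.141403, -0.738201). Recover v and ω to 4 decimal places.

v = 1.2500, ω = -2.0000

Δθ = -0.738201 − 0.261799 = -1.000000
ω = Δθ/dt = -1.000000/0.5 = -2.0000
R = Δx/(sin θ' − sin θ) = -0.6250
v = R·ω = -0.6250·-2.0000 = 1.2500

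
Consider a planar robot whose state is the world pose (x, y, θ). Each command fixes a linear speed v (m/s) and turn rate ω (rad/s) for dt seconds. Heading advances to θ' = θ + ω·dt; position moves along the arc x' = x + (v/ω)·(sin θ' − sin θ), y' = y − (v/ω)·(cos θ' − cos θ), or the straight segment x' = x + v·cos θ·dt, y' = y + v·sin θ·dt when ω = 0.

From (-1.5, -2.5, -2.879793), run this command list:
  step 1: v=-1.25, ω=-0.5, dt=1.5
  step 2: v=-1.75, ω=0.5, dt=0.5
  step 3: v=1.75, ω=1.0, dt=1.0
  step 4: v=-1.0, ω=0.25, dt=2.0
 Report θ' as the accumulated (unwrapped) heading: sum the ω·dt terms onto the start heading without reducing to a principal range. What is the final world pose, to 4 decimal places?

(0.5643, -1.7732, -1.8798)

step 1: θ'=-3.6298 (R=2.5000) → pose (0.3196, -2.7069, -3.6298)
step 2: θ'=-3.3798 (R=-3.5000) → pose (1.1354, -3.0169, -3.3798)
step 3: θ'=-2.3798 (R=1.7500) → pose (-0.4854, -3.4512, -2.3798)
step 4: θ'=-1.8798 (R=-4.0000) → pose (0.5643, -1.7732, -1.8798)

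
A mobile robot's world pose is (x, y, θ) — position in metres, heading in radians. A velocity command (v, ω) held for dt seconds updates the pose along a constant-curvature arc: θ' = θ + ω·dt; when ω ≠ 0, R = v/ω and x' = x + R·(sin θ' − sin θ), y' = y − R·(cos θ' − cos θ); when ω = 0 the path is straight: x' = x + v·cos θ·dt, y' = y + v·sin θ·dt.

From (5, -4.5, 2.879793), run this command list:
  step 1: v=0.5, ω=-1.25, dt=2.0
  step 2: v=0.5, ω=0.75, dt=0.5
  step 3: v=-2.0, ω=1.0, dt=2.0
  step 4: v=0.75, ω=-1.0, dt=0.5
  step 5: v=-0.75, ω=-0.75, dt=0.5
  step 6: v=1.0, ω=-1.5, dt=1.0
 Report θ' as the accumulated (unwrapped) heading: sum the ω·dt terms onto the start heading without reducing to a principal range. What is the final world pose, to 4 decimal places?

step 1: θ'=0.3798 (R=-0.4000) → pose (4.9552, -3.7421, 0.3798)
step 2: θ'=0.7548 (R=0.6667) → pose (5.1648, -3.6086, 0.7548)
step 3: θ'=2.7548 (R=-2.0000) → pose (5.7807, -6.9177, 2.7548)
step 4: θ'=2.2548 (R=-0.7500) → pose (5.4823, -6.6970, 2.2548)
step 5: θ'=1.8798 (R=1.0000) → pose (5.6599, -7.0248, 1.8798)
step 6: θ'=0.3798 (R=-0.6667) → pose (6.0478, -6.2029, 0.3798)

(6.0478, -6.2029, 0.3798)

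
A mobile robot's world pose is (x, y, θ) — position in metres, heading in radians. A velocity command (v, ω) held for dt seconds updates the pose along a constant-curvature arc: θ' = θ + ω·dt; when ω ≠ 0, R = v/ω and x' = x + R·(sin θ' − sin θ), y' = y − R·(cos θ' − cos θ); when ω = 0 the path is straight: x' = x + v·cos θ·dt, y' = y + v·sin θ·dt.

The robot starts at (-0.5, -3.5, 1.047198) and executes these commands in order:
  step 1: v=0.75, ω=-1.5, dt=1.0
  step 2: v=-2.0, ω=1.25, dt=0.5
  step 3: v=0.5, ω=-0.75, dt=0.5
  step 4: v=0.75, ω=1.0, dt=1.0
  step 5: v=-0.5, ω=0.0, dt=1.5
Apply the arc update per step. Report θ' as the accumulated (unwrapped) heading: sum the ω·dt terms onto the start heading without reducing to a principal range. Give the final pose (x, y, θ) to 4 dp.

step 1: θ'=-0.4528 (R=-0.5000) → pose (0.1518, -3.3004, -0.4528)
step 2: θ'=0.1722 (R=-1.6000) → pose (-0.8224, -3.1628, 0.1722)
step 3: θ'=-0.2028 (R=-0.6667) → pose (-0.5739, -3.1666, -0.2028)
step 4: θ'=0.7972 (R=0.7500) → pose (0.1137, -2.9560, 0.7972)
step 5: θ'=0.7972 (straight) → pose (-0.4103, -3.4926, 0.7972)

(-0.4103, -3.4926, 0.7972)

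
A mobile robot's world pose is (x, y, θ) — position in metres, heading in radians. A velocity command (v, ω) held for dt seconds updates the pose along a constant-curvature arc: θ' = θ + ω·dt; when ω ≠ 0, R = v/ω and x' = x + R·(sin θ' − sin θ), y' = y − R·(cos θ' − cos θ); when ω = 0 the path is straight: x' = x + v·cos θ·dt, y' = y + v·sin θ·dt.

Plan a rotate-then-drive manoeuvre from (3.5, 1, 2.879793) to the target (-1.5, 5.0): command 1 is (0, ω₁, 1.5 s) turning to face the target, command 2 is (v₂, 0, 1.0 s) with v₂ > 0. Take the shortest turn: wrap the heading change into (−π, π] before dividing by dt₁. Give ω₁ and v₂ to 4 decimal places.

ω₁ = -0.2753, v₂ = 6.4031

heading to target = atan2(5−1, -1.5−3.5) = 2.4669
Δθ = wrap(2.4669 − 2.8798) = -0.4129; ω₁ = Δθ/dt₁ = -0.2753
distance = √((-1.5−3.5)² + (5−1)²) = 6.4031; v₂ = distance/dt₂ = 6.4031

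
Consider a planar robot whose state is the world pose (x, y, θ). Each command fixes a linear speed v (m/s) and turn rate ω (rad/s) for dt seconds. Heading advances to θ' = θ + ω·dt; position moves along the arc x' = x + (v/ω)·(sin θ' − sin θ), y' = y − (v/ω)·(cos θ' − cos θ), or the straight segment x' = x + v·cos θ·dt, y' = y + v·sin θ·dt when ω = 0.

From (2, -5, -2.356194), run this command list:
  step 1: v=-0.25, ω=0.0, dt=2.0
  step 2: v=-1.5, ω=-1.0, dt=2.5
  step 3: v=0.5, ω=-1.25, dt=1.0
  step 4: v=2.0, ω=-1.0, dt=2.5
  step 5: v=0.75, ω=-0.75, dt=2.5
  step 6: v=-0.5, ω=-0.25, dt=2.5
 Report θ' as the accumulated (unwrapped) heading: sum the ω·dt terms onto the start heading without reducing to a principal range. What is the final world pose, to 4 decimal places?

(5.6825, -9.9344, -11.1062)

step 1: θ'=-2.3562 (straight) → pose (2.3536, -4.6464, -2.3562)
step 2: θ'=-4.8562 (R=1.5000) → pose (4.8987, -5.9221, -4.8562)
step 3: θ'=-6.1062 (R=-0.4000) → pose (5.2242, -5.5856, -6.1062)
step 4: θ'=-8.6062 (R=-2.0000) → pose (7.0367, -8.9209, -8.6062)
step 5: θ'=-10.4812 (R=-1.0000) → pose (5.4359, -8.7297, -10.4812)
step 6: θ'=-11.1062 (R=2.0000) → pose (5.6825, -9.9344, -11.1062)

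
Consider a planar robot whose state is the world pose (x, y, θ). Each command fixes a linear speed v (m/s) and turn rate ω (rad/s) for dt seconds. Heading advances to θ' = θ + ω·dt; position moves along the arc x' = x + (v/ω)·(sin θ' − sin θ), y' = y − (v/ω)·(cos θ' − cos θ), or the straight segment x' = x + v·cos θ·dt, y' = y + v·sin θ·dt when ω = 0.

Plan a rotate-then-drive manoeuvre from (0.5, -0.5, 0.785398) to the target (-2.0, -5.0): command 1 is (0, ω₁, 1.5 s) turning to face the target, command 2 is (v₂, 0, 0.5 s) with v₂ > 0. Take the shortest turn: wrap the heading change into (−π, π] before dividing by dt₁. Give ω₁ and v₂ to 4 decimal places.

heading to target = atan2(-5−-0.5, -2−0.5) = -2.0779
Δθ = wrap(-2.0779 − 0.7854) = -2.8633; ω₁ = Δθ/dt₁ = -1.9089
distance = √((-2−0.5)² + (-5−-0.5)²) = 5.1478; v₂ = distance/dt₂ = 10.2956

ω₁ = -1.9089, v₂ = 10.2956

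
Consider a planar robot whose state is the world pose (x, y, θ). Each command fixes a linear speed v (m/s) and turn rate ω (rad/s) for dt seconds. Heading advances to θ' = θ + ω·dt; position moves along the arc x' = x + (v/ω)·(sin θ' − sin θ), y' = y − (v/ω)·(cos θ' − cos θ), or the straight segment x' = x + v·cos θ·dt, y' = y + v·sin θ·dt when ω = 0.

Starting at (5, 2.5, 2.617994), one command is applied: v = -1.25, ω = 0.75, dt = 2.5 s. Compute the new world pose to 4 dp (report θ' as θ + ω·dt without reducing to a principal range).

(7.4600, 3.5806, 4.4930)

θ' = 2.6180 + 0.75·2.5 = 4.4930
R = v/ω = -1.25/0.75 = -1.6667
x' = 5 + -1.6667·(sin 4.4930 − sin 2.6180) = 7.4600
y' = 2.5 − -1.6667·(cos 4.4930 − cos 2.6180) = 3.5806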